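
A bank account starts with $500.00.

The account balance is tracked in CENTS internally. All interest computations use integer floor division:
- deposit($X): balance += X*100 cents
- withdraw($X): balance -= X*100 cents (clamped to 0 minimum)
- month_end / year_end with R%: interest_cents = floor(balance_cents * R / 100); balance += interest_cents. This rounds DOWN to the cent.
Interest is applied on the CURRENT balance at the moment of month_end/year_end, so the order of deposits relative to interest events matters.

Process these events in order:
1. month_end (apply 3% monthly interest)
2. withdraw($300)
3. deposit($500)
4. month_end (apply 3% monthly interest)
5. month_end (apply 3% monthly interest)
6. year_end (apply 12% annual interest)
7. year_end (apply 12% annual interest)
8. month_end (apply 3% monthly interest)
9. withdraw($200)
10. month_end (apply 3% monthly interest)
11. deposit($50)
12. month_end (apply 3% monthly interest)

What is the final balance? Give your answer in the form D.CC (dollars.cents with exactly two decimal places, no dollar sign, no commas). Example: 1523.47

Answer: 879.04

Derivation:
After 1 (month_end (apply 3% monthly interest)): balance=$515.00 total_interest=$15.00
After 2 (withdraw($300)): balance=$215.00 total_interest=$15.00
After 3 (deposit($500)): balance=$715.00 total_interest=$15.00
After 4 (month_end (apply 3% monthly interest)): balance=$736.45 total_interest=$36.45
After 5 (month_end (apply 3% monthly interest)): balance=$758.54 total_interest=$58.54
After 6 (year_end (apply 12% annual interest)): balance=$849.56 total_interest=$149.56
After 7 (year_end (apply 12% annual interest)): balance=$951.50 total_interest=$251.50
After 8 (month_end (apply 3% monthly interest)): balance=$980.04 total_interest=$280.04
After 9 (withdraw($200)): balance=$780.04 total_interest=$280.04
After 10 (month_end (apply 3% monthly interest)): balance=$803.44 total_interest=$303.44
After 11 (deposit($50)): balance=$853.44 total_interest=$303.44
After 12 (month_end (apply 3% monthly interest)): balance=$879.04 total_interest=$329.04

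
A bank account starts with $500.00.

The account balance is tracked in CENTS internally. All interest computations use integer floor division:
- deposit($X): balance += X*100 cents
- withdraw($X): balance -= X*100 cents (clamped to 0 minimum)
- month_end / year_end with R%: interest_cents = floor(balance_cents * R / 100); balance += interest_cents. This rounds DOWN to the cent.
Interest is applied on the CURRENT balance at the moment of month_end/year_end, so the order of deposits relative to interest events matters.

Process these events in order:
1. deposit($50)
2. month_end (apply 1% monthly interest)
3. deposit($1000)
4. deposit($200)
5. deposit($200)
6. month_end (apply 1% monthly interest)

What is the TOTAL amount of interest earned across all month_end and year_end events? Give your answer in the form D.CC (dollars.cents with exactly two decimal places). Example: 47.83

Answer: 25.05

Derivation:
After 1 (deposit($50)): balance=$550.00 total_interest=$0.00
After 2 (month_end (apply 1% monthly interest)): balance=$555.50 total_interest=$5.50
After 3 (deposit($1000)): balance=$1555.50 total_interest=$5.50
After 4 (deposit($200)): balance=$1755.50 total_interest=$5.50
After 5 (deposit($200)): balance=$1955.50 total_interest=$5.50
After 6 (month_end (apply 1% monthly interest)): balance=$1975.05 total_interest=$25.05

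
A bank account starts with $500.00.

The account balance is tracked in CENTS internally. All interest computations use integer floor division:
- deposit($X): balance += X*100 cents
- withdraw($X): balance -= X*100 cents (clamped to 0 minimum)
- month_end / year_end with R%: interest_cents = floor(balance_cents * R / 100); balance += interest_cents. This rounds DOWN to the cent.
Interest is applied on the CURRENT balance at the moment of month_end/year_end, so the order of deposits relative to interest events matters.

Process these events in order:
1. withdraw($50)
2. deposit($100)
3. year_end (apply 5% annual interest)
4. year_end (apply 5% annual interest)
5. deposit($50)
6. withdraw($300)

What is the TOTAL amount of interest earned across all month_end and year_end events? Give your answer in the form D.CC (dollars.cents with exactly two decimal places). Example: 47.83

After 1 (withdraw($50)): balance=$450.00 total_interest=$0.00
After 2 (deposit($100)): balance=$550.00 total_interest=$0.00
After 3 (year_end (apply 5% annual interest)): balance=$577.50 total_interest=$27.50
After 4 (year_end (apply 5% annual interest)): balance=$606.37 total_interest=$56.37
After 5 (deposit($50)): balance=$656.37 total_interest=$56.37
After 6 (withdraw($300)): balance=$356.37 total_interest=$56.37

Answer: 56.37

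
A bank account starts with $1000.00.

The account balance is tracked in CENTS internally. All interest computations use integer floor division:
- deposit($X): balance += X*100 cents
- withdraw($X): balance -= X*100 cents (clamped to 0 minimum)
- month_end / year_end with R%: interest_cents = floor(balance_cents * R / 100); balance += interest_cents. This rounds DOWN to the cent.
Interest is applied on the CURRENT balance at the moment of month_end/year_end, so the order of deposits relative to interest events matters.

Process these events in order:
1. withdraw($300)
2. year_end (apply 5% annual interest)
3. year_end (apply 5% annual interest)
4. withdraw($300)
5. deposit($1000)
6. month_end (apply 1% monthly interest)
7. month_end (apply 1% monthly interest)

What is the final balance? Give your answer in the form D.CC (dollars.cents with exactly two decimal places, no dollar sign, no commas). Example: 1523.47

After 1 (withdraw($300)): balance=$700.00 total_interest=$0.00
After 2 (year_end (apply 5% annual interest)): balance=$735.00 total_interest=$35.00
After 3 (year_end (apply 5% annual interest)): balance=$771.75 total_interest=$71.75
After 4 (withdraw($300)): balance=$471.75 total_interest=$71.75
After 5 (deposit($1000)): balance=$1471.75 total_interest=$71.75
After 6 (month_end (apply 1% monthly interest)): balance=$1486.46 total_interest=$86.46
After 7 (month_end (apply 1% monthly interest)): balance=$1501.32 total_interest=$101.32

Answer: 1501.32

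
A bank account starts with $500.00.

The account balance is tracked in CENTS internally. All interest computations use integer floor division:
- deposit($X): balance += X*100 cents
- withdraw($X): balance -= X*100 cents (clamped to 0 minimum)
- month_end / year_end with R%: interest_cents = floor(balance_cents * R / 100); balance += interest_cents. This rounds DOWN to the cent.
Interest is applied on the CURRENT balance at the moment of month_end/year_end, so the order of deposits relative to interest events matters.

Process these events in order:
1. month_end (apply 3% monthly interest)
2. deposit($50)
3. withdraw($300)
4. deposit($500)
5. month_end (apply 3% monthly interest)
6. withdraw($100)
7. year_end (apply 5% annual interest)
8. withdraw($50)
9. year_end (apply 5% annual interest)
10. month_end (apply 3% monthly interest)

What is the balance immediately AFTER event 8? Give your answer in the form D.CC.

After 1 (month_end (apply 3% monthly interest)): balance=$515.00 total_interest=$15.00
After 2 (deposit($50)): balance=$565.00 total_interest=$15.00
After 3 (withdraw($300)): balance=$265.00 total_interest=$15.00
After 4 (deposit($500)): balance=$765.00 total_interest=$15.00
After 5 (month_end (apply 3% monthly interest)): balance=$787.95 total_interest=$37.95
After 6 (withdraw($100)): balance=$687.95 total_interest=$37.95
After 7 (year_end (apply 5% annual interest)): balance=$722.34 total_interest=$72.34
After 8 (withdraw($50)): balance=$672.34 total_interest=$72.34

Answer: 672.34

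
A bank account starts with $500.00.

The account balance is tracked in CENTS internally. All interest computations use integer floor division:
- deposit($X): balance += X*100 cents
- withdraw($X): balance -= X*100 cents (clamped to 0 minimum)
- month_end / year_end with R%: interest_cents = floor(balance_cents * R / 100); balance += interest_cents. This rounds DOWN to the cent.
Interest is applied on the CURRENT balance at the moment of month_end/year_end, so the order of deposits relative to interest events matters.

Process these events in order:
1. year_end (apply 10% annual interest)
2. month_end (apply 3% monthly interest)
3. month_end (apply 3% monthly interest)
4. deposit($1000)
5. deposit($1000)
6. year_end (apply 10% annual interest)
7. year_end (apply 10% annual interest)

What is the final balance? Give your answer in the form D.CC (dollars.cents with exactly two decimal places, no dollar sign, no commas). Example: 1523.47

After 1 (year_end (apply 10% annual interest)): balance=$550.00 total_interest=$50.00
After 2 (month_end (apply 3% monthly interest)): balance=$566.50 total_interest=$66.50
After 3 (month_end (apply 3% monthly interest)): balance=$583.49 total_interest=$83.49
After 4 (deposit($1000)): balance=$1583.49 total_interest=$83.49
After 5 (deposit($1000)): balance=$2583.49 total_interest=$83.49
After 6 (year_end (apply 10% annual interest)): balance=$2841.83 total_interest=$341.83
After 7 (year_end (apply 10% annual interest)): balance=$3126.01 total_interest=$626.01

Answer: 3126.01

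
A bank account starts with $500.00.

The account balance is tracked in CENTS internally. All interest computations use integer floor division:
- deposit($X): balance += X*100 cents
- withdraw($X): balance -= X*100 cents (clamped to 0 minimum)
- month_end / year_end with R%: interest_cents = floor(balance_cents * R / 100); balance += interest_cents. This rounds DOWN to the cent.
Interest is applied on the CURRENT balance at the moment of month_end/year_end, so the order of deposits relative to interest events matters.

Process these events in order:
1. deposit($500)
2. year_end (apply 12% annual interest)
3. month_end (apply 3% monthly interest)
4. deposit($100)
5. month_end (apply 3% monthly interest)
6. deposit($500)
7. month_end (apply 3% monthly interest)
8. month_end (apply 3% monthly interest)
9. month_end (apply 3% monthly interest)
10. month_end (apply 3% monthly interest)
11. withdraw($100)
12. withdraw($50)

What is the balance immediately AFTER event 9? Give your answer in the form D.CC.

Answer: 1957.27

Derivation:
After 1 (deposit($500)): balance=$1000.00 total_interest=$0.00
After 2 (year_end (apply 12% annual interest)): balance=$1120.00 total_interest=$120.00
After 3 (month_end (apply 3% monthly interest)): balance=$1153.60 total_interest=$153.60
After 4 (deposit($100)): balance=$1253.60 total_interest=$153.60
After 5 (month_end (apply 3% monthly interest)): balance=$1291.20 total_interest=$191.20
After 6 (deposit($500)): balance=$1791.20 total_interest=$191.20
After 7 (month_end (apply 3% monthly interest)): balance=$1844.93 total_interest=$244.93
After 8 (month_end (apply 3% monthly interest)): balance=$1900.27 total_interest=$300.27
After 9 (month_end (apply 3% monthly interest)): balance=$1957.27 total_interest=$357.27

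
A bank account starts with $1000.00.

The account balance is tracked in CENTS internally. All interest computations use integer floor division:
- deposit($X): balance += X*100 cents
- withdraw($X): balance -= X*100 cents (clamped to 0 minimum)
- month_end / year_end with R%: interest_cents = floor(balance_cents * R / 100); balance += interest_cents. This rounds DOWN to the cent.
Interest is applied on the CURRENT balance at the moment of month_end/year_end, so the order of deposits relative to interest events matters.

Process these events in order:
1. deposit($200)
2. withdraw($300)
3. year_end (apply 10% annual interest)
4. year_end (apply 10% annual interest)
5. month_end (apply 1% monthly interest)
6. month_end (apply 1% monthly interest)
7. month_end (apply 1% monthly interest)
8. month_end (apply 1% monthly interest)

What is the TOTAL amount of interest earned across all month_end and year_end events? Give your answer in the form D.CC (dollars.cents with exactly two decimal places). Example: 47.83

Answer: 233.19

Derivation:
After 1 (deposit($200)): balance=$1200.00 total_interest=$0.00
After 2 (withdraw($300)): balance=$900.00 total_interest=$0.00
After 3 (year_end (apply 10% annual interest)): balance=$990.00 total_interest=$90.00
After 4 (year_end (apply 10% annual interest)): balance=$1089.00 total_interest=$189.00
After 5 (month_end (apply 1% monthly interest)): balance=$1099.89 total_interest=$199.89
After 6 (month_end (apply 1% monthly interest)): balance=$1110.88 total_interest=$210.88
After 7 (month_end (apply 1% monthly interest)): balance=$1121.98 total_interest=$221.98
After 8 (month_end (apply 1% monthly interest)): balance=$1133.19 total_interest=$233.19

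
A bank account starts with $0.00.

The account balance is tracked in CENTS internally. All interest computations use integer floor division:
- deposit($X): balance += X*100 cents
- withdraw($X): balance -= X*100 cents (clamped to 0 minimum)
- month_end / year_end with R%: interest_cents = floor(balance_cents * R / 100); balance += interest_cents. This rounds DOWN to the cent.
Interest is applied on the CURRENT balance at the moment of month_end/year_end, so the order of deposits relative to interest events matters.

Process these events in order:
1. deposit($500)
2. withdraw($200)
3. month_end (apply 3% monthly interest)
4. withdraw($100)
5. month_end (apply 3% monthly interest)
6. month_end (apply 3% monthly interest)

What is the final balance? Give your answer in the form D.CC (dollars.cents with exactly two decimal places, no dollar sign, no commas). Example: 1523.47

Answer: 221.72

Derivation:
After 1 (deposit($500)): balance=$500.00 total_interest=$0.00
After 2 (withdraw($200)): balance=$300.00 total_interest=$0.00
After 3 (month_end (apply 3% monthly interest)): balance=$309.00 total_interest=$9.00
After 4 (withdraw($100)): balance=$209.00 total_interest=$9.00
After 5 (month_end (apply 3% monthly interest)): balance=$215.27 total_interest=$15.27
After 6 (month_end (apply 3% monthly interest)): balance=$221.72 total_interest=$21.72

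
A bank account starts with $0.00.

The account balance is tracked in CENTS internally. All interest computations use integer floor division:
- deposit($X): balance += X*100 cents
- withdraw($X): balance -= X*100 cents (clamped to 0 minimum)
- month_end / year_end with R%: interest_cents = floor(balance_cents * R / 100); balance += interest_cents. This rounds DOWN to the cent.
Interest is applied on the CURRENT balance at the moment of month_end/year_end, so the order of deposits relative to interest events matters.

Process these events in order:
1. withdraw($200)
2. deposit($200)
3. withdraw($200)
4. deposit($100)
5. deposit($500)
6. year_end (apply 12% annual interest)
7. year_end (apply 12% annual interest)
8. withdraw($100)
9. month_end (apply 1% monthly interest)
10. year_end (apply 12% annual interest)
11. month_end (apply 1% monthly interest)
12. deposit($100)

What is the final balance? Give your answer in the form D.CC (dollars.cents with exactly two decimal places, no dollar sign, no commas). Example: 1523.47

Answer: 845.63

Derivation:
After 1 (withdraw($200)): balance=$0.00 total_interest=$0.00
After 2 (deposit($200)): balance=$200.00 total_interest=$0.00
After 3 (withdraw($200)): balance=$0.00 total_interest=$0.00
After 4 (deposit($100)): balance=$100.00 total_interest=$0.00
After 5 (deposit($500)): balance=$600.00 total_interest=$0.00
After 6 (year_end (apply 12% annual interest)): balance=$672.00 total_interest=$72.00
After 7 (year_end (apply 12% annual interest)): balance=$752.64 total_interest=$152.64
After 8 (withdraw($100)): balance=$652.64 total_interest=$152.64
After 9 (month_end (apply 1% monthly interest)): balance=$659.16 total_interest=$159.16
After 10 (year_end (apply 12% annual interest)): balance=$738.25 total_interest=$238.25
After 11 (month_end (apply 1% monthly interest)): balance=$745.63 total_interest=$245.63
After 12 (deposit($100)): balance=$845.63 total_interest=$245.63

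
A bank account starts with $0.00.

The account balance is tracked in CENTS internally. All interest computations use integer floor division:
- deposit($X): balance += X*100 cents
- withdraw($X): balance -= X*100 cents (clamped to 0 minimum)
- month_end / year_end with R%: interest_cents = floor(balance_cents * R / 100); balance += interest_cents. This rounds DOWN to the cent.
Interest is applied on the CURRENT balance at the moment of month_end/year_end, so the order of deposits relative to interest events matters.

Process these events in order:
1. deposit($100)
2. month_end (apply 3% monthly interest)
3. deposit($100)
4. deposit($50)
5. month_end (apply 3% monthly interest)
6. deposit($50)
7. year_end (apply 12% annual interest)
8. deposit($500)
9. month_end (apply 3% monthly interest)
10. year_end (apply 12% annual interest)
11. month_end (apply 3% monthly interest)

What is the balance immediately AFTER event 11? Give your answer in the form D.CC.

After 1 (deposit($100)): balance=$100.00 total_interest=$0.00
After 2 (month_end (apply 3% monthly interest)): balance=$103.00 total_interest=$3.00
After 3 (deposit($100)): balance=$203.00 total_interest=$3.00
After 4 (deposit($50)): balance=$253.00 total_interest=$3.00
After 5 (month_end (apply 3% monthly interest)): balance=$260.59 total_interest=$10.59
After 6 (deposit($50)): balance=$310.59 total_interest=$10.59
After 7 (year_end (apply 12% annual interest)): balance=$347.86 total_interest=$47.86
After 8 (deposit($500)): balance=$847.86 total_interest=$47.86
After 9 (month_end (apply 3% monthly interest)): balance=$873.29 total_interest=$73.29
After 10 (year_end (apply 12% annual interest)): balance=$978.08 total_interest=$178.08
After 11 (month_end (apply 3% monthly interest)): balance=$1007.42 total_interest=$207.42

Answer: 1007.42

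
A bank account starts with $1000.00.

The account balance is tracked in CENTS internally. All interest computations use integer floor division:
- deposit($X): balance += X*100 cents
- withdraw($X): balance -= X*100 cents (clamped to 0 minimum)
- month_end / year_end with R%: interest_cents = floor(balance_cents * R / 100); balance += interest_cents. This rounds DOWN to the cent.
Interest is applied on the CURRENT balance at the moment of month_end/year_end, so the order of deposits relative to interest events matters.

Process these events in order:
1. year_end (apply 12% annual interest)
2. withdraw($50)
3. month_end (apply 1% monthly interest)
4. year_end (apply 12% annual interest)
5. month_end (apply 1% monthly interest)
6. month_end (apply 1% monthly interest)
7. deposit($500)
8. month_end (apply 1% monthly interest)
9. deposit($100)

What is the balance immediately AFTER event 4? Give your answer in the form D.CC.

Answer: 1210.38

Derivation:
After 1 (year_end (apply 12% annual interest)): balance=$1120.00 total_interest=$120.00
After 2 (withdraw($50)): balance=$1070.00 total_interest=$120.00
After 3 (month_end (apply 1% monthly interest)): balance=$1080.70 total_interest=$130.70
After 4 (year_end (apply 12% annual interest)): balance=$1210.38 total_interest=$260.38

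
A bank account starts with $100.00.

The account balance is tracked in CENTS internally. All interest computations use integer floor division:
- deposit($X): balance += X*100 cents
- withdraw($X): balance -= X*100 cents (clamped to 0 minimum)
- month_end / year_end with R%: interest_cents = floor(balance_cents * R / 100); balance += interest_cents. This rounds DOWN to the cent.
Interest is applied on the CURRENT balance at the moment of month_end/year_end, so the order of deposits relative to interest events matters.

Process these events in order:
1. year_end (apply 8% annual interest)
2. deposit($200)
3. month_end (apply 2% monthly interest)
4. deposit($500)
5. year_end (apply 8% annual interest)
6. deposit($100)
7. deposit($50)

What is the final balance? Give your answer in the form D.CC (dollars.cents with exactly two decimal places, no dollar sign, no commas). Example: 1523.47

Answer: 1029.29

Derivation:
After 1 (year_end (apply 8% annual interest)): balance=$108.00 total_interest=$8.00
After 2 (deposit($200)): balance=$308.00 total_interest=$8.00
After 3 (month_end (apply 2% monthly interest)): balance=$314.16 total_interest=$14.16
After 4 (deposit($500)): balance=$814.16 total_interest=$14.16
After 5 (year_end (apply 8% annual interest)): balance=$879.29 total_interest=$79.29
After 6 (deposit($100)): balance=$979.29 total_interest=$79.29
After 7 (deposit($50)): balance=$1029.29 total_interest=$79.29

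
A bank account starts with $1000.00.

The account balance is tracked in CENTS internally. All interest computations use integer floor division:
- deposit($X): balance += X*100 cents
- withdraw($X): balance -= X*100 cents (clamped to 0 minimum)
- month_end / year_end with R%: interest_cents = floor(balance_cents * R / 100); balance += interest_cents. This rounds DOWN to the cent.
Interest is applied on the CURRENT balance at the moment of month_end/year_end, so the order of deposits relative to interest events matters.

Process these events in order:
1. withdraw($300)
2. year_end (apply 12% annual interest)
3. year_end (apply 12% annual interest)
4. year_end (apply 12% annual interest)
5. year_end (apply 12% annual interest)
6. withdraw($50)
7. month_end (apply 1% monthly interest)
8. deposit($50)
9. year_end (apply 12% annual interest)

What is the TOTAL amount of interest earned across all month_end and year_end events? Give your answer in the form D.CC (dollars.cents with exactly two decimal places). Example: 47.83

Answer: 545.39

Derivation:
After 1 (withdraw($300)): balance=$700.00 total_interest=$0.00
After 2 (year_end (apply 12% annual interest)): balance=$784.00 total_interest=$84.00
After 3 (year_end (apply 12% annual interest)): balance=$878.08 total_interest=$178.08
After 4 (year_end (apply 12% annual interest)): balance=$983.44 total_interest=$283.44
After 5 (year_end (apply 12% annual interest)): balance=$1101.45 total_interest=$401.45
After 6 (withdraw($50)): balance=$1051.45 total_interest=$401.45
After 7 (month_end (apply 1% monthly interest)): balance=$1061.96 total_interest=$411.96
After 8 (deposit($50)): balance=$1111.96 total_interest=$411.96
After 9 (year_end (apply 12% annual interest)): balance=$1245.39 total_interest=$545.39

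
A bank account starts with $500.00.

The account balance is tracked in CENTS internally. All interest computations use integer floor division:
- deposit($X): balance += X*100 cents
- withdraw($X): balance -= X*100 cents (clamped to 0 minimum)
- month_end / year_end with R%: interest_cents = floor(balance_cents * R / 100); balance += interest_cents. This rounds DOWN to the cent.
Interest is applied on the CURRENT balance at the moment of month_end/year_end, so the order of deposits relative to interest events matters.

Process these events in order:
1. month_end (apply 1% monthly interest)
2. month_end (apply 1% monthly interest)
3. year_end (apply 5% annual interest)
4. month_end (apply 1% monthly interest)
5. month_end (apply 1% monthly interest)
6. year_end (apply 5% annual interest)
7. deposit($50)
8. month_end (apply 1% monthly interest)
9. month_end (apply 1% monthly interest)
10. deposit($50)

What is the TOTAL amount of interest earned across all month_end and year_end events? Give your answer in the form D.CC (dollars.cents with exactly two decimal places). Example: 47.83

After 1 (month_end (apply 1% monthly interest)): balance=$505.00 total_interest=$5.00
After 2 (month_end (apply 1% monthly interest)): balance=$510.05 total_interest=$10.05
After 3 (year_end (apply 5% annual interest)): balance=$535.55 total_interest=$35.55
After 4 (month_end (apply 1% monthly interest)): balance=$540.90 total_interest=$40.90
After 5 (month_end (apply 1% monthly interest)): balance=$546.30 total_interest=$46.30
After 6 (year_end (apply 5% annual interest)): balance=$573.61 total_interest=$73.61
After 7 (deposit($50)): balance=$623.61 total_interest=$73.61
After 8 (month_end (apply 1% monthly interest)): balance=$629.84 total_interest=$79.84
After 9 (month_end (apply 1% monthly interest)): balance=$636.13 total_interest=$86.13
After 10 (deposit($50)): balance=$686.13 total_interest=$86.13

Answer: 86.13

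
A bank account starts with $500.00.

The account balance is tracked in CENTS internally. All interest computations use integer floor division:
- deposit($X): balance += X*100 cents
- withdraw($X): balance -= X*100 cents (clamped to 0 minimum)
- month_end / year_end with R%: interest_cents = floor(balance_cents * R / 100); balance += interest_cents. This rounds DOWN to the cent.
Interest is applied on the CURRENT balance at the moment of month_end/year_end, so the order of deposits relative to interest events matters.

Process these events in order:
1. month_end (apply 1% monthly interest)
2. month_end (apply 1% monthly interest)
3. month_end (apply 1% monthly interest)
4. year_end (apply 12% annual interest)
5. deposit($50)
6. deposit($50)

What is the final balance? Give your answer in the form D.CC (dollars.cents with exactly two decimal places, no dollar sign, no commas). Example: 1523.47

Answer: 676.96

Derivation:
After 1 (month_end (apply 1% monthly interest)): balance=$505.00 total_interest=$5.00
After 2 (month_end (apply 1% monthly interest)): balance=$510.05 total_interest=$10.05
After 3 (month_end (apply 1% monthly interest)): balance=$515.15 total_interest=$15.15
After 4 (year_end (apply 12% annual interest)): balance=$576.96 total_interest=$76.96
After 5 (deposit($50)): balance=$626.96 total_interest=$76.96
After 6 (deposit($50)): balance=$676.96 total_interest=$76.96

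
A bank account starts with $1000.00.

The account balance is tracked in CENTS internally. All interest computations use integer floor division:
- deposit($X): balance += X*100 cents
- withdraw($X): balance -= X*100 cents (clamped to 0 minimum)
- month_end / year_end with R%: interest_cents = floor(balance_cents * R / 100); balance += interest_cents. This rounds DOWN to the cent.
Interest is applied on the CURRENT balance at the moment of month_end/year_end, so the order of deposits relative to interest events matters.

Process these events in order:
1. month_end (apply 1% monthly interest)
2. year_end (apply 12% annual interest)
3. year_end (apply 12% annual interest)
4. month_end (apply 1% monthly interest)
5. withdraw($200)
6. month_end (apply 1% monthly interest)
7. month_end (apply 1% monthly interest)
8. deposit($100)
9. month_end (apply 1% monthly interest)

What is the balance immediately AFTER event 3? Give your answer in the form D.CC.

After 1 (month_end (apply 1% monthly interest)): balance=$1010.00 total_interest=$10.00
After 2 (year_end (apply 12% annual interest)): balance=$1131.20 total_interest=$131.20
After 3 (year_end (apply 12% annual interest)): balance=$1266.94 total_interest=$266.94

Answer: 1266.94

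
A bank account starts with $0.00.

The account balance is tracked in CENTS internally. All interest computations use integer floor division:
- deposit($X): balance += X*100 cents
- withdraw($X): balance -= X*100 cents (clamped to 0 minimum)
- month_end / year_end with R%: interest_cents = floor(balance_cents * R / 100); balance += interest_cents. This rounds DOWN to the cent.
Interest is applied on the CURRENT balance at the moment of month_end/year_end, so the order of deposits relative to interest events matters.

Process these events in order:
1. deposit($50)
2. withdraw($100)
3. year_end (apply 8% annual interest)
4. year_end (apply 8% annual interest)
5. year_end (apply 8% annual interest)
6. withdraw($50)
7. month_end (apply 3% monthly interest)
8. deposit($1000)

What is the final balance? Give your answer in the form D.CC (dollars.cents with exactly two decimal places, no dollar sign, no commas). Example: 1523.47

Answer: 1000.00

Derivation:
After 1 (deposit($50)): balance=$50.00 total_interest=$0.00
After 2 (withdraw($100)): balance=$0.00 total_interest=$0.00
After 3 (year_end (apply 8% annual interest)): balance=$0.00 total_interest=$0.00
After 4 (year_end (apply 8% annual interest)): balance=$0.00 total_interest=$0.00
After 5 (year_end (apply 8% annual interest)): balance=$0.00 total_interest=$0.00
After 6 (withdraw($50)): balance=$0.00 total_interest=$0.00
After 7 (month_end (apply 3% monthly interest)): balance=$0.00 total_interest=$0.00
After 8 (deposit($1000)): balance=$1000.00 total_interest=$0.00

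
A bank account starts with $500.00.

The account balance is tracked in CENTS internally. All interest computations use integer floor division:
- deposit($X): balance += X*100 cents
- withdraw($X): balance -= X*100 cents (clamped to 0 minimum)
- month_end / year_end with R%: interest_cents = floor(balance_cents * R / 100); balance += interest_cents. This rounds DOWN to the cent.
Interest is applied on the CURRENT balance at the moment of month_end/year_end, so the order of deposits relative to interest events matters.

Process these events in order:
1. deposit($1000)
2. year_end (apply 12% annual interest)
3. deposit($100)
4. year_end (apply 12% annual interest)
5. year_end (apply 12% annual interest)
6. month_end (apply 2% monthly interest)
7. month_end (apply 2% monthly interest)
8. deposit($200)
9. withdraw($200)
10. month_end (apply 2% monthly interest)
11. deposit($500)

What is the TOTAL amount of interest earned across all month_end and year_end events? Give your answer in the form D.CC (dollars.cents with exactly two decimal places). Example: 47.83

After 1 (deposit($1000)): balance=$1500.00 total_interest=$0.00
After 2 (year_end (apply 12% annual interest)): balance=$1680.00 total_interest=$180.00
After 3 (deposit($100)): balance=$1780.00 total_interest=$180.00
After 4 (year_end (apply 12% annual interest)): balance=$1993.60 total_interest=$393.60
After 5 (year_end (apply 12% annual interest)): balance=$2232.83 total_interest=$632.83
After 6 (month_end (apply 2% monthly interest)): balance=$2277.48 total_interest=$677.48
After 7 (month_end (apply 2% monthly interest)): balance=$2323.02 total_interest=$723.02
After 8 (deposit($200)): balance=$2523.02 total_interest=$723.02
After 9 (withdraw($200)): balance=$2323.02 total_interest=$723.02
After 10 (month_end (apply 2% monthly interest)): balance=$2369.48 total_interest=$769.48
After 11 (deposit($500)): balance=$2869.48 total_interest=$769.48

Answer: 769.48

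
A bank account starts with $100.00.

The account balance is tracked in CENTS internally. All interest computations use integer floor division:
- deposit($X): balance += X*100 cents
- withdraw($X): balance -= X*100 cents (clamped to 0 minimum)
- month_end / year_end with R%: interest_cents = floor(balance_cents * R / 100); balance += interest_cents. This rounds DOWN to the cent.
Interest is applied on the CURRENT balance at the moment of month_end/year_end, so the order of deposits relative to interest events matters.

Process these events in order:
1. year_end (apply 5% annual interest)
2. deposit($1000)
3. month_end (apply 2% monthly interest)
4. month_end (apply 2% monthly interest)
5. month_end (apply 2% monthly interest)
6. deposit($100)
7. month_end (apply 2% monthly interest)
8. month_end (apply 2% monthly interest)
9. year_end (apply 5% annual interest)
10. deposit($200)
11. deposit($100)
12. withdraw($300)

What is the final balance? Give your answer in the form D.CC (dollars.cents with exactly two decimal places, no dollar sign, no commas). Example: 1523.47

Answer: 1390.24

Derivation:
After 1 (year_end (apply 5% annual interest)): balance=$105.00 total_interest=$5.00
After 2 (deposit($1000)): balance=$1105.00 total_interest=$5.00
After 3 (month_end (apply 2% monthly interest)): balance=$1127.10 total_interest=$27.10
After 4 (month_end (apply 2% monthly interest)): balance=$1149.64 total_interest=$49.64
After 5 (month_end (apply 2% monthly interest)): balance=$1172.63 total_interest=$72.63
After 6 (deposit($100)): balance=$1272.63 total_interest=$72.63
After 7 (month_end (apply 2% monthly interest)): balance=$1298.08 total_interest=$98.08
After 8 (month_end (apply 2% monthly interest)): balance=$1324.04 total_interest=$124.04
After 9 (year_end (apply 5% annual interest)): balance=$1390.24 total_interest=$190.24
After 10 (deposit($200)): balance=$1590.24 total_interest=$190.24
After 11 (deposit($100)): balance=$1690.24 total_interest=$190.24
After 12 (withdraw($300)): balance=$1390.24 total_interest=$190.24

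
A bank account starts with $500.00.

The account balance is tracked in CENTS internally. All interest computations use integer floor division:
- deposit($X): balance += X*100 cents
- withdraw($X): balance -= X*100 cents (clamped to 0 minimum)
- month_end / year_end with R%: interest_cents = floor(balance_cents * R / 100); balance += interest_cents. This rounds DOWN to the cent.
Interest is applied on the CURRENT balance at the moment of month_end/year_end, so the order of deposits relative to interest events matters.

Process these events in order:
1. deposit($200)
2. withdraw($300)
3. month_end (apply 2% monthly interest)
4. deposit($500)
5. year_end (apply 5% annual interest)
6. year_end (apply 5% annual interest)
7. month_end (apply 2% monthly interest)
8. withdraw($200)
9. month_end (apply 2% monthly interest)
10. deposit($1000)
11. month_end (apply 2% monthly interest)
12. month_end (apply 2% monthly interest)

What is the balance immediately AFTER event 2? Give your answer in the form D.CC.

Answer: 400.00

Derivation:
After 1 (deposit($200)): balance=$700.00 total_interest=$0.00
After 2 (withdraw($300)): balance=$400.00 total_interest=$0.00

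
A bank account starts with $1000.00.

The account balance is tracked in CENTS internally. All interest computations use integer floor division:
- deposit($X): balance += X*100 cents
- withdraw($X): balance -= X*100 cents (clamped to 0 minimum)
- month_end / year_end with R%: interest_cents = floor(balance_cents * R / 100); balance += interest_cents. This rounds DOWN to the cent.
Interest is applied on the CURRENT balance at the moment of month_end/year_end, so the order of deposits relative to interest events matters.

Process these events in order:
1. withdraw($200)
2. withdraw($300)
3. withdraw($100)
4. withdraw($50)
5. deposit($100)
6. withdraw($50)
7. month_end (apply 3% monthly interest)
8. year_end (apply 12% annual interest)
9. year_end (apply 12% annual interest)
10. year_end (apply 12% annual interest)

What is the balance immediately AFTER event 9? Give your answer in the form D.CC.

Answer: 516.81

Derivation:
After 1 (withdraw($200)): balance=$800.00 total_interest=$0.00
After 2 (withdraw($300)): balance=$500.00 total_interest=$0.00
After 3 (withdraw($100)): balance=$400.00 total_interest=$0.00
After 4 (withdraw($50)): balance=$350.00 total_interest=$0.00
After 5 (deposit($100)): balance=$450.00 total_interest=$0.00
After 6 (withdraw($50)): balance=$400.00 total_interest=$0.00
After 7 (month_end (apply 3% monthly interest)): balance=$412.00 total_interest=$12.00
After 8 (year_end (apply 12% annual interest)): balance=$461.44 total_interest=$61.44
After 9 (year_end (apply 12% annual interest)): balance=$516.81 total_interest=$116.81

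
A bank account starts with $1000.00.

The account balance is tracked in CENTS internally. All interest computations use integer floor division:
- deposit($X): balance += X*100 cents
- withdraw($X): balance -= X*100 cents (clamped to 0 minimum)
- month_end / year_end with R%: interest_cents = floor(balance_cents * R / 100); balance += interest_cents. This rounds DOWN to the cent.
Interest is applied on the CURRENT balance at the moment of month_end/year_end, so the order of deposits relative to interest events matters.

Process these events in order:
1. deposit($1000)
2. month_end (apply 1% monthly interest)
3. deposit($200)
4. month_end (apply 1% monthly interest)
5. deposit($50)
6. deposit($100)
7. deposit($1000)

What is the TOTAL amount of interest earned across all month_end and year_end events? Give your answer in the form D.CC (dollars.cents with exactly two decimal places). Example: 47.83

Answer: 42.20

Derivation:
After 1 (deposit($1000)): balance=$2000.00 total_interest=$0.00
After 2 (month_end (apply 1% monthly interest)): balance=$2020.00 total_interest=$20.00
After 3 (deposit($200)): balance=$2220.00 total_interest=$20.00
After 4 (month_end (apply 1% monthly interest)): balance=$2242.20 total_interest=$42.20
After 5 (deposit($50)): balance=$2292.20 total_interest=$42.20
After 6 (deposit($100)): balance=$2392.20 total_interest=$42.20
After 7 (deposit($1000)): balance=$3392.20 total_interest=$42.20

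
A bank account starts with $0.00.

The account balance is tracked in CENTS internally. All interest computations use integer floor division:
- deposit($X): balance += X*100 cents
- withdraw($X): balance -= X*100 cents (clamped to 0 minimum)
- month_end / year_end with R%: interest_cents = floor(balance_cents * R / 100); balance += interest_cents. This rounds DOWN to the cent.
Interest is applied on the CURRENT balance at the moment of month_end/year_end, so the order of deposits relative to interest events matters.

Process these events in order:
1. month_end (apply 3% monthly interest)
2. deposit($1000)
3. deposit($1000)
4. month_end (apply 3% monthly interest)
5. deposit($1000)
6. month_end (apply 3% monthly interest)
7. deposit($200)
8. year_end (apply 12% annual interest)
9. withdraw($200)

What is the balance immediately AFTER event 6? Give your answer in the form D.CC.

Answer: 3151.80

Derivation:
After 1 (month_end (apply 3% monthly interest)): balance=$0.00 total_interest=$0.00
After 2 (deposit($1000)): balance=$1000.00 total_interest=$0.00
After 3 (deposit($1000)): balance=$2000.00 total_interest=$0.00
After 4 (month_end (apply 3% monthly interest)): balance=$2060.00 total_interest=$60.00
After 5 (deposit($1000)): balance=$3060.00 total_interest=$60.00
After 6 (month_end (apply 3% monthly interest)): balance=$3151.80 total_interest=$151.80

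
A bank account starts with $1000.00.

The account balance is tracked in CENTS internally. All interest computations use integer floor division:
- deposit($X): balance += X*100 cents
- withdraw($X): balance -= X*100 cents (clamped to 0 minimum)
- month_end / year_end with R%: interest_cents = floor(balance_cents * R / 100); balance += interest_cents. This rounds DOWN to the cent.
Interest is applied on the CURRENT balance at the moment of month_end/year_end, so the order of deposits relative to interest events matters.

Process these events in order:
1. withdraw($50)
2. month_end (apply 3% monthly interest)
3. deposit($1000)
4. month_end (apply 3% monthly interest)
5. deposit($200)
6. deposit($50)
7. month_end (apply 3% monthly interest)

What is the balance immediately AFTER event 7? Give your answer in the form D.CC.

Answer: 2356.48

Derivation:
After 1 (withdraw($50)): balance=$950.00 total_interest=$0.00
After 2 (month_end (apply 3% monthly interest)): balance=$978.50 total_interest=$28.50
After 3 (deposit($1000)): balance=$1978.50 total_interest=$28.50
After 4 (month_end (apply 3% monthly interest)): balance=$2037.85 total_interest=$87.85
After 5 (deposit($200)): balance=$2237.85 total_interest=$87.85
After 6 (deposit($50)): balance=$2287.85 total_interest=$87.85
After 7 (month_end (apply 3% monthly interest)): balance=$2356.48 total_interest=$156.48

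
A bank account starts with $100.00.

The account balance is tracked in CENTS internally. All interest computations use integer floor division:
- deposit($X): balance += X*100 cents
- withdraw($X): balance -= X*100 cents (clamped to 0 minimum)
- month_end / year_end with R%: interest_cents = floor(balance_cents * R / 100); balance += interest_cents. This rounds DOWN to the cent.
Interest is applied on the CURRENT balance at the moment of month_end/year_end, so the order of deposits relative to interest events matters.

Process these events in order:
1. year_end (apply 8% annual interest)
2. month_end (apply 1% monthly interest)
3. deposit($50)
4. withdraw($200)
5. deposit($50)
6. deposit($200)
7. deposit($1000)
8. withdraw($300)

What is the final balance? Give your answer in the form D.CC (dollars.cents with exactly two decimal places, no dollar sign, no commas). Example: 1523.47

After 1 (year_end (apply 8% annual interest)): balance=$108.00 total_interest=$8.00
After 2 (month_end (apply 1% monthly interest)): balance=$109.08 total_interest=$9.08
After 3 (deposit($50)): balance=$159.08 total_interest=$9.08
After 4 (withdraw($200)): balance=$0.00 total_interest=$9.08
After 5 (deposit($50)): balance=$50.00 total_interest=$9.08
After 6 (deposit($200)): balance=$250.00 total_interest=$9.08
After 7 (deposit($1000)): balance=$1250.00 total_interest=$9.08
After 8 (withdraw($300)): balance=$950.00 total_interest=$9.08

Answer: 950.00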